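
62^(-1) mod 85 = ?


Use the extended Euclidean algorithm on (85, 62); each row r = 85*s + 62*t:
r=85, s=1, t=0
r=62, s=0, t=1
q=1: r=23, s=1, t=-1   [85*(1) + 62*(-1) = 23]
q=2: r=16, s=-2, t=3   [85*(-2) + 62*(3) = 16]
q=1: r=7, s=3, t=-4   [85*(3) + 62*(-4) = 7]
q=2: r=2, s=-8, t=11   [85*(-8) + 62*(11) = 2]
q=3: r=1, s=27, t=-37   [85*(27) + 62*(-37) = 1]
q=2: r=0, s=-62, t=85   [85*(-62) + 62*(85) = 0]
GCD = 1 with t = -37, so 62*(-37) ≡ 1 (mod 85)
Inverse = -37 mod 85 = 48
Check: 62 * 48 = 2976 ≡ 1 (mod 85)

62^(-1) ≡ 48 (mod 85)


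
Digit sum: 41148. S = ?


4 + 1 + 1 + 4 + 8 = 18


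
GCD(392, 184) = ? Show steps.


392 = 2 * 184 + 24
184 = 7 * 24 + 16
24 = 1 * 16 + 8
16 = 2 * 8 + 0
GCD = 8


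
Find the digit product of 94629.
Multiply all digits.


9 × 4 × 6 × 2 × 9 = 3888


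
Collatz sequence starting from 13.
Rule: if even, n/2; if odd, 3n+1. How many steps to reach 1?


13 → 40 → 20 → 10 → 5 → 16 → 8 → 4 → 2 → 1
Total steps = 9

9 steps


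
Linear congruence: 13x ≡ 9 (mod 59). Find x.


GCD(13, 59) = 1, unique solution
a^(-1) mod 59 = 50
x = 50 * 9 mod 59 = 37

x ≡ 37 (mod 59)


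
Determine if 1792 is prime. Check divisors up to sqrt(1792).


1792 / 2 = 896 (exact division)
1792 is NOT prime.

No, 1792 is not prime


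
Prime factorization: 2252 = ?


2252 / 2 = 1126
1126 / 2 = 563
563 / 563 = 1
2252 = 2^2 × 563


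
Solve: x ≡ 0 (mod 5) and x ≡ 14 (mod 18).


M = 5*18 = 90
M1 = M/5 = 18, M2 = M/18 = 5
M1^(-1) mod 5 = 2, M2^(-1) mod 18 = 11
x = 0*18*2 + 14*5*11 = 770
770 mod 90 = 50
Check: 50 mod 5 = 0 ✓, 50 mod 18 = 14 ✓

x ≡ 50 (mod 90)


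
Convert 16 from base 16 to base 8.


16 (base 16) = 22 (decimal)
22 (decimal) = 26 (base 8)


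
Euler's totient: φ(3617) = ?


3617 = 3617
Prime factors: 3617
φ(3617) = 3617 × (1-1/3617)
= 3617 × 3616/3617 = 3616

φ(3617) = 3616


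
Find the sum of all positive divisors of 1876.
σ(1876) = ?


Divisors of 1876: 1, 2, 4, 7, 14, 28, 67, 134, 268, 469, 938, 1876
Sum = 1 + 2 + 4 + 7 + 14 + 28 + 67 + 134 + 268 + 469 + 938 + 1876 = 3808

σ(1876) = 3808


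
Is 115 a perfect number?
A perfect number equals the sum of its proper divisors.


Proper divisors of 115: 1, 5, 23
Sum = 1 + 5 + 23 = 29

No, 115 is not perfect (29 ≠ 115)


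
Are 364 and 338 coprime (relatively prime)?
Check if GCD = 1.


Euclidean algorithm:
364 = 1 * 338 + 26
338 = 13 * 26 + 0
GCD(364, 338) = 26

No, not coprime (GCD = 26)


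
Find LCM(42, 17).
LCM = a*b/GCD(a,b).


GCD(42, 17) = 1
LCM = 42*17/1 = 714/1 = 714

LCM = 714


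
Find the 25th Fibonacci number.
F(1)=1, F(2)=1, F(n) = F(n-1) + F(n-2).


Sequence: 1, 1, 2, 3, 5, 8, 13, 21, 34, 55, 89, 144, 233, 377, 610, 987, 1597, 2584, 4181, 6765, 10946, 17711, 28657, 46368, 75025
F(25) = 75025


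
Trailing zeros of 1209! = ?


floor(1209/5) = 241
floor(1209/25) = 48
floor(1209/125) = 9
floor(1209/625) = 1
Total = 299

299 trailing zeros


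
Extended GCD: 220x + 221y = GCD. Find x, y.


Tabular extended Euclidean (each row: r = 220*s + 221*t):
r=220, s=1, t=0
r=221, s=0, t=1
q=0: r=220, s=1, t=0   [220*(1) + 221*(0) = 220]
q=1: r=1, s=-1, t=1   [220*(-1) + 221*(1) = 1]
q=220: r=0, s=221, t=-220   [220*(221) + 221*(-220) = 0]
GCD = 1; from the row with r=1: x=-1, y=1
Check: 220*(-1) + 221*(1) = -220 + 221 = 1

GCD = 1, x = -1, y = 1


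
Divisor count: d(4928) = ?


4928 = 2^6 × 7^1 × 11^1
d(4928) = (6+1) × (1+1) × (1+1) = 28

28 divisors


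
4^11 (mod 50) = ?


4^1 mod 50 = 4
4^2 mod 50 = 16
4^3 mod 50 = 14
4^4 mod 50 = 6
4^5 mod 50 = 24
4^6 mod 50 = 46
4^7 mod 50 = 34
4^8 mod 50 = 36
4^9 mod 50 = 44
4^10 mod 50 = 26
4^11 mod 50 = 4


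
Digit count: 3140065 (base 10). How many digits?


3140065 has 7 digits in base 10
floor(log10(3140065)) + 1 = floor(6.4969) + 1 = 7

7 digits (base 10)


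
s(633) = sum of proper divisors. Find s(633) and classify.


Proper divisors: 1, 3, 211
Sum = 1 + 3 + 211 = 215
215 < 633 → deficient

s(633) = 215 (deficient)


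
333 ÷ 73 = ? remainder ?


333 = 73 * 4 + 41
Check: 292 + 41 = 333

q = 4, r = 41


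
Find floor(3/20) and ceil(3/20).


3/20 = 0.1500
floor = 0
ceil = 1

floor = 0, ceil = 1


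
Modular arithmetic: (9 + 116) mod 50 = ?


9 + 116 = 125
125 mod 50 = 25


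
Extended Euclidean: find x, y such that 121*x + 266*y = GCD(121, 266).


Tabular extended Euclidean (each row: r = 121*s + 266*t):
r=121, s=1, t=0
r=266, s=0, t=1
q=0: r=121, s=1, t=0   [121*(1) + 266*(0) = 121]
q=2: r=24, s=-2, t=1   [121*(-2) + 266*(1) = 24]
q=5: r=1, s=11, t=-5   [121*(11) + 266*(-5) = 1]
q=24: r=0, s=-266, t=121   [121*(-266) + 266*(121) = 0]
GCD = 1; from the row with r=1: x=11, y=-5
Check: 121*(11) + 266*(-5) = 1331 - 1330 = 1

GCD = 1, x = 11, y = -5


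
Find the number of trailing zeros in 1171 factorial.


floor(1171/5) = 234
floor(1171/25) = 46
floor(1171/125) = 9
floor(1171/625) = 1
Total = 290

290 trailing zeros


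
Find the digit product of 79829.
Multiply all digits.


7 × 9 × 8 × 2 × 9 = 9072


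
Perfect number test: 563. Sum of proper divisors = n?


Proper divisors of 563: 1
Sum = 1 = 1

No, 563 is not perfect (1 ≠ 563)


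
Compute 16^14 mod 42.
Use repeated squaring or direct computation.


16^1 mod 42 = 16
16^2 mod 42 = 4
16^3 mod 42 = 22
16^4 mod 42 = 16
16^5 mod 42 = 4
16^6 mod 42 = 22
16^7 mod 42 = 16
16^8 mod 42 = 4
16^9 mod 42 = 22
16^10 mod 42 = 16
16^11 mod 42 = 4
16^12 mod 42 = 22
16^13 mod 42 = 16
16^14 mod 42 = 4


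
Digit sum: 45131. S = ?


4 + 5 + 1 + 3 + 1 = 14


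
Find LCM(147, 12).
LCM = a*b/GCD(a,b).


GCD(147, 12) = 3
LCM = 147*12/3 = 1764/3 = 588

LCM = 588


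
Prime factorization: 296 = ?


296 / 2 = 148
148 / 2 = 74
74 / 2 = 37
37 / 37 = 1
296 = 2^3 × 37


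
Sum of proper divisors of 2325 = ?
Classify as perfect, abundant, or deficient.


Proper divisors: 1, 3, 5, 15, 25, 31, 75, 93, 155, 465, 775
Sum = 1 + 3 + 5 + 15 + 25 + 31 + 75 + 93 + 155 + 465 + 775 = 1643
1643 < 2325 → deficient

s(2325) = 1643 (deficient)


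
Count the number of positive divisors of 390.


390 = 2^1 × 3^1 × 5^1 × 13^1
d(390) = (1+1) × (1+1) × (1+1) × (1+1) = 16

16 divisors


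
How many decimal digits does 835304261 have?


835304261 has 9 digits in base 10
floor(log10(835304261)) + 1 = floor(8.9218) + 1 = 9

9 digits (base 10)


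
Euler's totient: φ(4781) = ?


4781 = 7 × 683
Prime factors: 7, 683
φ(4781) = 4781 × (1-1/7) × (1-1/683)
= 4781 × 6/7 × 682/683 = 4092

φ(4781) = 4092


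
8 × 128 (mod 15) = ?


8 × 128 = 1024
1024 mod 15 = 4


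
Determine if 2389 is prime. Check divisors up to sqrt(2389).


Check divisors up to sqrt(2389) = 48.8774
No divisors found.
2389 is prime.

Yes, 2389 is prime


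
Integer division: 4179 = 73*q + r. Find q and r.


4179 = 73 * 57 + 18
Check: 4161 + 18 = 4179

q = 57, r = 18


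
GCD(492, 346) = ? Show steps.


492 = 1 * 346 + 146
346 = 2 * 146 + 54
146 = 2 * 54 + 38
54 = 1 * 38 + 16
38 = 2 * 16 + 6
16 = 2 * 6 + 4
6 = 1 * 4 + 2
4 = 2 * 2 + 0
GCD = 2


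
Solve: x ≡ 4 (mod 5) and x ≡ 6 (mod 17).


M = 5*17 = 85
M1 = M/5 = 17, M2 = M/17 = 5
M1^(-1) mod 5 = 3, M2^(-1) mod 17 = 7
x = 4*17*3 + 6*5*7 = 414
414 mod 85 = 74
Check: 74 mod 5 = 4 ✓, 74 mod 17 = 6 ✓

x ≡ 74 (mod 85)


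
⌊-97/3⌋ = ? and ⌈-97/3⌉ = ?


-97/3 = -32.3333
floor = -33
ceil = -32

floor = -33, ceil = -32


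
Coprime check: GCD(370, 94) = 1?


Euclidean algorithm:
370 = 3 * 94 + 88
94 = 1 * 88 + 6
88 = 14 * 6 + 4
6 = 1 * 4 + 2
4 = 2 * 2 + 0
GCD(370, 94) = 2

No, not coprime (GCD = 2)


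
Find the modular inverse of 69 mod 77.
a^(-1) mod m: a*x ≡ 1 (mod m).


Use the extended Euclidean algorithm on (77, 69); each row r = 77*s + 69*t:
r=77, s=1, t=0
r=69, s=0, t=1
q=1: r=8, s=1, t=-1   [77*(1) + 69*(-1) = 8]
q=8: r=5, s=-8, t=9   [77*(-8) + 69*(9) = 5]
q=1: r=3, s=9, t=-10   [77*(9) + 69*(-10) = 3]
q=1: r=2, s=-17, t=19   [77*(-17) + 69*(19) = 2]
q=1: r=1, s=26, t=-29   [77*(26) + 69*(-29) = 1]
q=2: r=0, s=-69, t=77   [77*(-69) + 69*(77) = 0]
GCD = 1 with t = -29, so 69*(-29) ≡ 1 (mod 77)
Inverse = -29 mod 77 = 48
Check: 69 * 48 = 3312 ≡ 1 (mod 77)

69^(-1) ≡ 48 (mod 77)


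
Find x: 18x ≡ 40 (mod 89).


GCD(18, 89) = 1, unique solution
a^(-1) mod 89 = 5
x = 5 * 40 mod 89 = 22

x ≡ 22 (mod 89)


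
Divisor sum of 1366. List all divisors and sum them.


Divisors of 1366: 1, 2, 683, 1366
Sum = 1 + 2 + 683 + 1366 = 2052

σ(1366) = 2052


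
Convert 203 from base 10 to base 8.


203 (base 10) = 203 (decimal)
203 (decimal) = 313 (base 8)


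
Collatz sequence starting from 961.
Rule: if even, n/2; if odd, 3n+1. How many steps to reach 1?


961 → 2884 → 1442 → 721 → 2164 → 1082 → 541 → 1624 → 812 → 406 → 203 → 610 → 305 → 916 → 458 → 229 → 688 → 344 → 172 → 86 → 43 → 130 → 65 → 196 → 98 → 49 → 148 → 74 → 37 → 112 → 56 → 28 → 14 → 7 → 22 → 11 → 34 → 17 → 52 → 26 → 13 → 40 → 20 → 10 → 5 → 16 → 8 → 4 → 2 → 1
Total steps = 49

49 steps


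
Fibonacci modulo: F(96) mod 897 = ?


F(k) mod 897 for k=1..96:
1, 1, 2, 3, 5, 8, 13, 21, 34, 55, 89, 144, 233, 377, 610, 90, 700, 790, 593, 486, 182, 668, 850, 621, 574, 298, 872, 273, 248, 521, 769, 393, 265, 658, 26, 684, 710, 497, 310, 807, 220, 130, 350, 480, 830, 413, 346, 759, 208, 70, 278, 348, 626, 77, 703, 780, 586, 469, 158, 627, 785, 515, 403, 21, 424, 445, 869, 417, 389, 806, 298, 207, 505, 712, 320, 135, 455, 590, 148, 738, 886, 727, 716, 546, 365, 14, 379, 393, 772, 268, 143, 411, 554, 68, 622, 690
F(96) mod 897 = 690


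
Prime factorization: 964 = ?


964 / 2 = 482
482 / 2 = 241
241 / 241 = 1
964 = 2^2 × 241


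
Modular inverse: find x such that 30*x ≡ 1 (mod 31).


Use the extended Euclidean algorithm on (31, 30); each row r = 31*s + 30*t:
r=31, s=1, t=0
r=30, s=0, t=1
q=1: r=1, s=1, t=-1   [31*(1) + 30*(-1) = 1]
q=30: r=0, s=-30, t=31   [31*(-30) + 30*(31) = 0]
GCD = 1 with t = -1, so 30*(-1) ≡ 1 (mod 31)
Inverse = -1 mod 31 = 30
Check: 30 * 30 = 900 ≡ 1 (mod 31)

30^(-1) ≡ 30 (mod 31)


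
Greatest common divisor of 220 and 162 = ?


220 = 1 * 162 + 58
162 = 2 * 58 + 46
58 = 1 * 46 + 12
46 = 3 * 12 + 10
12 = 1 * 10 + 2
10 = 5 * 2 + 0
GCD = 2


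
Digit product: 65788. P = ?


6 × 5 × 7 × 8 × 8 = 13440


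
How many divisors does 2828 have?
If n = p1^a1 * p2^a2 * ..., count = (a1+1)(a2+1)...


2828 = 2^2 × 7^1 × 101^1
d(2828) = (2+1) × (1+1) × (1+1) = 12

12 divisors


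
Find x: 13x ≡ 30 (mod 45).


GCD(13, 45) = 1, unique solution
a^(-1) mod 45 = 7
x = 7 * 30 mod 45 = 30

x ≡ 30 (mod 45)


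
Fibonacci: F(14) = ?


Sequence: 1, 1, 2, 3, 5, 8, 13, 21, 34, 55, 89, 144, 233, 377
F(14) = 377


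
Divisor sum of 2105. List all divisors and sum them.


Divisors of 2105: 1, 5, 421, 2105
Sum = 1 + 5 + 421 + 2105 = 2532

σ(2105) = 2532


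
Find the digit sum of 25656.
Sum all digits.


2 + 5 + 6 + 5 + 6 = 24


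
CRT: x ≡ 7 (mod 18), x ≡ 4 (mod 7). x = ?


M = 18*7 = 126
M1 = M/18 = 7, M2 = M/7 = 18
M1^(-1) mod 18 = 13, M2^(-1) mod 7 = 2
x = 7*7*13 + 4*18*2 = 781
781 mod 126 = 25
Check: 25 mod 18 = 7 ✓, 25 mod 7 = 4 ✓

x ≡ 25 (mod 126)


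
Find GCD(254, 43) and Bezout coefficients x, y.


Tabular extended Euclidean (each row: r = 254*s + 43*t):
r=254, s=1, t=0
r=43, s=0, t=1
q=5: r=39, s=1, t=-5   [254*(1) + 43*(-5) = 39]
q=1: r=4, s=-1, t=6   [254*(-1) + 43*(6) = 4]
q=9: r=3, s=10, t=-59   [254*(10) + 43*(-59) = 3]
q=1: r=1, s=-11, t=65   [254*(-11) + 43*(65) = 1]
q=3: r=0, s=43, t=-254   [254*(43) + 43*(-254) = 0]
GCD = 1; from the row with r=1: x=-11, y=65
Check: 254*(-11) + 43*(65) = -2794 + 2795 = 1

GCD = 1, x = -11, y = 65


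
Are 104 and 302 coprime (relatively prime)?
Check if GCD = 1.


Euclidean algorithm:
302 = 2 * 104 + 94
104 = 1 * 94 + 10
94 = 9 * 10 + 4
10 = 2 * 4 + 2
4 = 2 * 2 + 0
GCD(104, 302) = 2

No, not coprime (GCD = 2)


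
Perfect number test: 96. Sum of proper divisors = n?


Proper divisors of 96: 1, 2, 3, 4, 6, 8, 12, 16, 24, 32, 48
Sum = 1 + 2 + 3 + 4 + 6 + 8 + 12 + 16 + 24 + 32 + 48 = 156

No, 96 is not perfect (156 ≠ 96)


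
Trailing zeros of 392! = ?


floor(392/5) = 78
floor(392/25) = 15
floor(392/125) = 3
Total = 96

96 trailing zeros


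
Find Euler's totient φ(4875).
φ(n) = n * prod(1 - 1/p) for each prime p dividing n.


4875 = 3 × 5^3 × 13
Prime factors: 3, 5, 13
φ(4875) = 4875 × (1-1/3) × (1-1/5) × (1-1/13)
= 4875 × 2/3 × 4/5 × 12/13 = 2400

φ(4875) = 2400


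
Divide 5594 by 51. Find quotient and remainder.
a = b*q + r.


5594 = 51 * 109 + 35
Check: 5559 + 35 = 5594

q = 109, r = 35


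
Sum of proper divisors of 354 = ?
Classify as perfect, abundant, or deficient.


Proper divisors: 1, 2, 3, 6, 59, 118, 177
Sum = 1 + 2 + 3 + 6 + 59 + 118 + 177 = 366
366 > 354 → abundant

s(354) = 366 (abundant)


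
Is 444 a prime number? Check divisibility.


444 / 2 = 222 (exact division)
444 is NOT prime.

No, 444 is not prime


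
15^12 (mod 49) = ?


15^1 mod 49 = 15
15^2 mod 49 = 29
15^3 mod 49 = 43
15^4 mod 49 = 8
15^5 mod 49 = 22
15^6 mod 49 = 36
15^7 mod 49 = 1
15^8 mod 49 = 15
15^9 mod 49 = 29
15^10 mod 49 = 43
15^11 mod 49 = 8
15^12 mod 49 = 22


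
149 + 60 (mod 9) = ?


149 + 60 = 209
209 mod 9 = 2


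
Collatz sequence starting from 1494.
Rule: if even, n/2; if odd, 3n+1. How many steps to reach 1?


1494 → 747 → 2242 → 1121 → 3364 → 1682 → 841 → 2524 → 1262 → 631 → 1894 → 947 → 2842 → 1421 → 4264 → 2132 → 1066 → 533 → 1600 → 800 → 400 → 200 → 100 → 50 → 25 → 76 → 38 → 19 → 58 → 29 → 88 → 44 → 22 → 11 → 34 → 17 → 52 → 26 → 13 → 40 → 20 → 10 → 5 → 16 → 8 → 4 → 2 → 1
Total steps = 47

47 steps


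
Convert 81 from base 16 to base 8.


81 (base 16) = 129 (decimal)
129 (decimal) = 201 (base 8)


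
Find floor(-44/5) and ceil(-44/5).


-44/5 = -8.8000
floor = -9
ceil = -8

floor = -9, ceil = -8


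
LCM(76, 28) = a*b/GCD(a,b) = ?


GCD(76, 28) = 4
LCM = 76*28/4 = 2128/4 = 532

LCM = 532


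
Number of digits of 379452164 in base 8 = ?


379452164 in base 8 = 2647375404
Number of digits = 10

10 digits (base 8)


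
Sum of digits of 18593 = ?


1 + 8 + 5 + 9 + 3 = 26


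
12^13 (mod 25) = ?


12^1 mod 25 = 12
12^2 mod 25 = 19
12^3 mod 25 = 3
12^4 mod 25 = 11
12^5 mod 25 = 7
12^6 mod 25 = 9
12^7 mod 25 = 8
12^8 mod 25 = 21
12^9 mod 25 = 2
12^10 mod 25 = 24
12^11 mod 25 = 13
12^12 mod 25 = 6
12^13 mod 25 = 22


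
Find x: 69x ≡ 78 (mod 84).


GCD(69, 84) = 3 divides 78
Divide: 23x ≡ 26 (mod 28)
x ≡ 6 (mod 28)


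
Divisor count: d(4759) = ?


4759 = 4759^1
d(4759) = (1+1) = 2

2 divisors


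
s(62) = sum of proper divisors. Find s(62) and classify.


Proper divisors: 1, 2, 31
Sum = 1 + 2 + 31 = 34
34 < 62 → deficient

s(62) = 34 (deficient)


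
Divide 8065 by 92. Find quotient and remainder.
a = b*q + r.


8065 = 92 * 87 + 61
Check: 8004 + 61 = 8065

q = 87, r = 61


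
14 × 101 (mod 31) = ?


14 × 101 = 1414
1414 mod 31 = 19


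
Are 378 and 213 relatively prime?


Euclidean algorithm:
378 = 1 * 213 + 165
213 = 1 * 165 + 48
165 = 3 * 48 + 21
48 = 2 * 21 + 6
21 = 3 * 6 + 3
6 = 2 * 3 + 0
GCD(378, 213) = 3

No, not coprime (GCD = 3)


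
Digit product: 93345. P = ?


9 × 3 × 3 × 4 × 5 = 1620


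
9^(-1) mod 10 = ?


Use the extended Euclidean algorithm on (10, 9); each row r = 10*s + 9*t:
r=10, s=1, t=0
r=9, s=0, t=1
q=1: r=1, s=1, t=-1   [10*(1) + 9*(-1) = 1]
q=9: r=0, s=-9, t=10   [10*(-9) + 9*(10) = 0]
GCD = 1 with t = -1, so 9*(-1) ≡ 1 (mod 10)
Inverse = -1 mod 10 = 9
Check: 9 * 9 = 81 ≡ 1 (mod 10)

9^(-1) ≡ 9 (mod 10)


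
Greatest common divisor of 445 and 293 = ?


445 = 1 * 293 + 152
293 = 1 * 152 + 141
152 = 1 * 141 + 11
141 = 12 * 11 + 9
11 = 1 * 9 + 2
9 = 4 * 2 + 1
2 = 2 * 1 + 0
GCD = 1


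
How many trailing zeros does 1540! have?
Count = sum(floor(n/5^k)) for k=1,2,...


floor(1540/5) = 308
floor(1540/25) = 61
floor(1540/125) = 12
floor(1540/625) = 2
Total = 383

383 trailing zeros


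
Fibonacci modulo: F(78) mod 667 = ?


F(k) mod 667 for k=1..78:
1, 1, 2, 3, 5, 8, 13, 21, 34, 55, 89, 144, 233, 377, 610, 320, 263, 583, 179, 95, 274, 369, 643, 345, 321, 666, 320, 319, 639, 291, 263, 554, 150, 37, 187, 224, 411, 635, 379, 347, 59, 406, 465, 204, 2, 206, 208, 414, 622, 369, 324, 26, 350, 376, 59, 435, 494, 262, 89, 351, 440, 124, 564, 21, 585, 606, 524, 463, 320, 116, 436, 552, 321, 206, 527, 66, 593, 659
F(78) mod 667 = 659


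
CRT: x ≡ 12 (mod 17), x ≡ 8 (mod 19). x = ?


M = 17*19 = 323
M1 = M/17 = 19, M2 = M/19 = 17
M1^(-1) mod 17 = 9, M2^(-1) mod 19 = 9
x = 12*19*9 + 8*17*9 = 3276
3276 mod 323 = 46
Check: 46 mod 17 = 12 ✓, 46 mod 19 = 8 ✓

x ≡ 46 (mod 323)


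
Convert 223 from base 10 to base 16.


223 (base 10) = 223 (decimal)
223 (decimal) = DF (base 16)


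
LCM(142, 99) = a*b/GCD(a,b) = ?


GCD(142, 99) = 1
LCM = 142*99/1 = 14058/1 = 14058

LCM = 14058


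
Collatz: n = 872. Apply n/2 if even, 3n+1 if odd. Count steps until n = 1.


872 → 436 → 218 → 109 → 328 → 164 → 82 → 41 → 124 → 62 → 31 → 94 → 47 → 142 → 71 → 214 → 107 → 322 → 161 → 484 → 242 → 121 → 364 → 182 → 91 → 274 → 137 → 412 → 206 → 103 → 310 → 155 → 466 → 233 → 700 → 350 → 175 → 526 → 263 → 790 → 395 → 1186 → 593 → 1780 → 890 → 445 → 1336 → 668 → 334 → 167 → 502 → 251 → 754 → 377 → 1132 → 566 → 283 → 850 → 425 → 1276 → 638 → 319 → 958 → 479 → 1438 → 719 → 2158 → 1079 → 3238 → 1619 → 4858 → 2429 → 7288 → 3644 → 1822 → 911 → 2734 → 1367 → 4102 → 2051 → 6154 → 3077 → 9232 → 4616 → 2308 → 1154 → 577 → 1732 → 866 → 433 → 1300 → 650 → 325 → 976 → 488 → 244 → 122 → 61 → 184 → 92 → 46 → 23 → 70 → 35 → 106 → 53 → 160 → 80 → 40 → 20 → 10 → 5 → 16 → 8 → 4 → 2 → 1
Total steps = 116

116 steps


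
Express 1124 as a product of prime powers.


1124 / 2 = 562
562 / 2 = 281
281 / 281 = 1
1124 = 2^2 × 281


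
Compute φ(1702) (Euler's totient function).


1702 = 2 × 23 × 37
Prime factors: 2, 23, 37
φ(1702) = 1702 × (1-1/2) × (1-1/23) × (1-1/37)
= 1702 × 1/2 × 22/23 × 36/37 = 792

φ(1702) = 792


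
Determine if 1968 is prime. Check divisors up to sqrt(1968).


1968 / 2 = 984 (exact division)
1968 is NOT prime.

No, 1968 is not prime


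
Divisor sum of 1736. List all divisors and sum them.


Divisors of 1736: 1, 2, 4, 7, 8, 14, 28, 31, 56, 62, 124, 217, 248, 434, 868, 1736
Sum = 1 + 2 + 4 + 7 + 8 + 14 + 28 + 31 + 56 + 62 + 124 + 217 + 248 + 434 + 868 + 1736 = 3840

σ(1736) = 3840


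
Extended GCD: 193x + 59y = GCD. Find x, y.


Tabular extended Euclidean (each row: r = 193*s + 59*t):
r=193, s=1, t=0
r=59, s=0, t=1
q=3: r=16, s=1, t=-3   [193*(1) + 59*(-3) = 16]
q=3: r=11, s=-3, t=10   [193*(-3) + 59*(10) = 11]
q=1: r=5, s=4, t=-13   [193*(4) + 59*(-13) = 5]
q=2: r=1, s=-11, t=36   [193*(-11) + 59*(36) = 1]
q=5: r=0, s=59, t=-193   [193*(59) + 59*(-193) = 0]
GCD = 1; from the row with r=1: x=-11, y=36
Check: 193*(-11) + 59*(36) = -2123 + 2124 = 1

GCD = 1, x = -11, y = 36


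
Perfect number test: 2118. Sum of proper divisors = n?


Proper divisors of 2118: 1, 2, 3, 6, 353, 706, 1059
Sum = 1 + 2 + 3 + 6 + 353 + 706 + 1059 = 2130

No, 2118 is not perfect (2130 ≠ 2118)


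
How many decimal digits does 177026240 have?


177026240 has 9 digits in base 10
floor(log10(177026240)) + 1 = floor(8.2480) + 1 = 9

9 digits (base 10)


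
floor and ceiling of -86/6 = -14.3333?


-86/6 = -14.3333
floor = -15
ceil = -14

floor = -15, ceil = -14


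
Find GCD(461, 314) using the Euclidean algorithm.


461 = 1 * 314 + 147
314 = 2 * 147 + 20
147 = 7 * 20 + 7
20 = 2 * 7 + 6
7 = 1 * 6 + 1
6 = 6 * 1 + 0
GCD = 1


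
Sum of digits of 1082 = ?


1 + 0 + 8 + 2 = 11


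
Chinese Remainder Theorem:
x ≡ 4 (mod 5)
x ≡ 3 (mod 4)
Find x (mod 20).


M = 5*4 = 20
M1 = M/5 = 4, M2 = M/4 = 5
M1^(-1) mod 5 = 4, M2^(-1) mod 4 = 1
x = 4*4*4 + 3*5*1 = 79
79 mod 20 = 19
Check: 19 mod 5 = 4 ✓, 19 mod 4 = 3 ✓

x ≡ 19 (mod 20)


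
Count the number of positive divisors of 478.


478 = 2^1 × 239^1
d(478) = (1+1) × (1+1) = 4

4 divisors


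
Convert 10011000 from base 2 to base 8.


10011000 (base 2) = 152 (decimal)
152 (decimal) = 230 (base 8)


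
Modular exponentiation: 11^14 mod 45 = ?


11^1 mod 45 = 11
11^2 mod 45 = 31
11^3 mod 45 = 26
11^4 mod 45 = 16
11^5 mod 45 = 41
11^6 mod 45 = 1
11^7 mod 45 = 11
11^8 mod 45 = 31
11^9 mod 45 = 26
11^10 mod 45 = 16
11^11 mod 45 = 41
11^12 mod 45 = 1
11^13 mod 45 = 11
11^14 mod 45 = 31


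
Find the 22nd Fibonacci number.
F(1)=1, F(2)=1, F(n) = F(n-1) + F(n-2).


Sequence: 1, 1, 2, 3, 5, 8, 13, 21, 34, 55, 89, 144, 233, 377, 610, 987, 1597, 2584, 4181, 6765, 10946, 17711
F(22) = 17711


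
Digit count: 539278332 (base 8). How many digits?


539278332 in base 8 = 4011135774
Number of digits = 10

10 digits (base 8)


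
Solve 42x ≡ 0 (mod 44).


GCD(42, 44) = 2 divides 0
Divide: 21x ≡ 0 (mod 22)
x ≡ 0 (mod 22)


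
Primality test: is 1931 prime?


Check divisors up to sqrt(1931) = 43.9431
No divisors found.
1931 is prime.

Yes, 1931 is prime


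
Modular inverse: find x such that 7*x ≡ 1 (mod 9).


Use the extended Euclidean algorithm on (9, 7); each row r = 9*s + 7*t:
r=9, s=1, t=0
r=7, s=0, t=1
q=1: r=2, s=1, t=-1   [9*(1) + 7*(-1) = 2]
q=3: r=1, s=-3, t=4   [9*(-3) + 7*(4) = 1]
q=2: r=0, s=7, t=-9   [9*(7) + 7*(-9) = 0]
GCD = 1 with t = 4, so 7*(4) ≡ 1 (mod 9)
Inverse = 4 mod 9 = 4
Check: 7 * 4 = 28 ≡ 1 (mod 9)

7^(-1) ≡ 4 (mod 9)


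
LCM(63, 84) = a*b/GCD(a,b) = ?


GCD(63, 84) = 21
LCM = 63*84/21 = 5292/21 = 252

LCM = 252


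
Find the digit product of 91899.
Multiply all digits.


9 × 1 × 8 × 9 × 9 = 5832


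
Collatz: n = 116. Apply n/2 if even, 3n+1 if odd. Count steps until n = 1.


116 → 58 → 29 → 88 → 44 → 22 → 11 → 34 → 17 → 52 → 26 → 13 → 40 → 20 → 10 → 5 → 16 → 8 → 4 → 2 → 1
Total steps = 20

20 steps


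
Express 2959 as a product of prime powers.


2959 / 11 = 269
269 / 269 = 1
2959 = 11 × 269


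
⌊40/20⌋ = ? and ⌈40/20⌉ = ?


40/20 = 2.0000
floor = 2
ceil = 2

floor = 2, ceil = 2


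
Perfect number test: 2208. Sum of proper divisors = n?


Proper divisors of 2208: 1, 2, 3, 4, 6, 8, 12, 16, 23, 24, 32, 46, 48, 69, 92, 96, 138, 184, 276, 368, 552, 736, 1104
Sum = 1 + 2 + 3 + 4 + 6 + 8 + 12 + 16 + 23 + 24 + 32 + 46 + 48 + 69 + 92 + 96 + 138 + 184 + 276 + 368 + 552 + 736 + 1104 = 3840

No, 2208 is not perfect (3840 ≠ 2208)


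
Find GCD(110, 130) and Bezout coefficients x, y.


Tabular extended Euclidean (each row: r = 110*s + 130*t):
r=110, s=1, t=0
r=130, s=0, t=1
q=0: r=110, s=1, t=0   [110*(1) + 130*(0) = 110]
q=1: r=20, s=-1, t=1   [110*(-1) + 130*(1) = 20]
q=5: r=10, s=6, t=-5   [110*(6) + 130*(-5) = 10]
q=2: r=0, s=-13, t=11   [110*(-13) + 130*(11) = 0]
GCD = 10; from the row with r=10: x=6, y=-5
Check: 110*(6) + 130*(-5) = 660 - 650 = 10

GCD = 10, x = 6, y = -5


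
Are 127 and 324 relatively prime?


Euclidean algorithm:
324 = 2 * 127 + 70
127 = 1 * 70 + 57
70 = 1 * 57 + 13
57 = 4 * 13 + 5
13 = 2 * 5 + 3
5 = 1 * 3 + 2
3 = 1 * 2 + 1
2 = 2 * 1 + 0
GCD(127, 324) = 1

Yes, coprime (GCD = 1)


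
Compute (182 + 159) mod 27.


182 + 159 = 341
341 mod 27 = 17


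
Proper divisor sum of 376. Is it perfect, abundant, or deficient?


Proper divisors: 1, 2, 4, 8, 47, 94, 188
Sum = 1 + 2 + 4 + 8 + 47 + 94 + 188 = 344
344 < 376 → deficient

s(376) = 344 (deficient)


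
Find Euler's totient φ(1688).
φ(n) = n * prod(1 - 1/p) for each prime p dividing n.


1688 = 2^3 × 211
Prime factors: 2, 211
φ(1688) = 1688 × (1-1/2) × (1-1/211)
= 1688 × 1/2 × 210/211 = 840

φ(1688) = 840


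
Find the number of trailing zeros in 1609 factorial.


floor(1609/5) = 321
floor(1609/25) = 64
floor(1609/125) = 12
floor(1609/625) = 2
Total = 399

399 trailing zeros


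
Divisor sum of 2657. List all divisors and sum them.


Divisors of 2657: 1, 2657
Sum = 1 + 2657 = 2658

σ(2657) = 2658


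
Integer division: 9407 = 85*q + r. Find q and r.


9407 = 85 * 110 + 57
Check: 9350 + 57 = 9407

q = 110, r = 57


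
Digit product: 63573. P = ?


6 × 3 × 5 × 7 × 3 = 1890


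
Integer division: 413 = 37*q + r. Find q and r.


413 = 37 * 11 + 6
Check: 407 + 6 = 413

q = 11, r = 6


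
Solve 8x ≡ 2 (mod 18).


GCD(8, 18) = 2 divides 2
Divide: 4x ≡ 1 (mod 9)
x ≡ 7 (mod 9)


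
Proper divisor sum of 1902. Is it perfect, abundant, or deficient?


Proper divisors: 1, 2, 3, 6, 317, 634, 951
Sum = 1 + 2 + 3 + 6 + 317 + 634 + 951 = 1914
1914 > 1902 → abundant

s(1902) = 1914 (abundant)


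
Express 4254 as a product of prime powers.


4254 / 2 = 2127
2127 / 3 = 709
709 / 709 = 1
4254 = 2 × 3 × 709


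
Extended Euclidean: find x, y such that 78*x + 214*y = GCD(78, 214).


Tabular extended Euclidean (each row: r = 78*s + 214*t):
r=78, s=1, t=0
r=214, s=0, t=1
q=0: r=78, s=1, t=0   [78*(1) + 214*(0) = 78]
q=2: r=58, s=-2, t=1   [78*(-2) + 214*(1) = 58]
q=1: r=20, s=3, t=-1   [78*(3) + 214*(-1) = 20]
q=2: r=18, s=-8, t=3   [78*(-8) + 214*(3) = 18]
q=1: r=2, s=11, t=-4   [78*(11) + 214*(-4) = 2]
q=9: r=0, s=-107, t=39   [78*(-107) + 214*(39) = 0]
GCD = 2; from the row with r=2: x=11, y=-4
Check: 78*(11) + 214*(-4) = 858 - 856 = 2

GCD = 2, x = 11, y = -4


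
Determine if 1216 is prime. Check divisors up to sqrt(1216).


1216 / 2 = 608 (exact division)
1216 is NOT prime.

No, 1216 is not prime


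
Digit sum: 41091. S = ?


4 + 1 + 0 + 9 + 1 = 15


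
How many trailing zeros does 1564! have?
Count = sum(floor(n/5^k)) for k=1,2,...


floor(1564/5) = 312
floor(1564/25) = 62
floor(1564/125) = 12
floor(1564/625) = 2
Total = 388

388 trailing zeros


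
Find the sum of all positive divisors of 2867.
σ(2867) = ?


Divisors of 2867: 1, 47, 61, 2867
Sum = 1 + 47 + 61 + 2867 = 2976

σ(2867) = 2976


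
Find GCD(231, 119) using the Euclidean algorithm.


231 = 1 * 119 + 112
119 = 1 * 112 + 7
112 = 16 * 7 + 0
GCD = 7


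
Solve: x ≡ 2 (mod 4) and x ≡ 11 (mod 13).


M = 4*13 = 52
M1 = M/4 = 13, M2 = M/13 = 4
M1^(-1) mod 4 = 1, M2^(-1) mod 13 = 10
x = 2*13*1 + 11*4*10 = 466
466 mod 52 = 50
Check: 50 mod 4 = 2 ✓, 50 mod 13 = 11 ✓

x ≡ 50 (mod 52)


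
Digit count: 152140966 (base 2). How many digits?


152140966 in base 2 = 1001000100010111110010100110
Number of digits = 28

28 digits (base 2)


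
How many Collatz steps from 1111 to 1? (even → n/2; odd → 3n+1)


1111 → 3334 → 1667 → 5002 → 2501 → 7504 → 3752 → 1876 → 938 → 469 → 1408 → 704 → 352 → 176 → 88 → 44 → 22 → 11 → 34 → 17 → 52 → 26 → 13 → 40 → 20 → 10 → 5 → 16 → 8 → 4 → 2 → 1
Total steps = 31

31 steps


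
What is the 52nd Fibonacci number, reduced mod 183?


F(k) mod 183 for k=1..52:
1, 1, 2, 3, 5, 8, 13, 21, 34, 55, 89, 144, 50, 11, 61, 72, 133, 22, 155, 177, 149, 143, 109, 69, 178, 64, 59, 123, 182, 122, 121, 60, 181, 58, 56, 114, 170, 101, 88, 6, 94, 100, 11, 111, 122, 50, 172, 39, 28, 67, 95, 162
F(52) mod 183 = 162


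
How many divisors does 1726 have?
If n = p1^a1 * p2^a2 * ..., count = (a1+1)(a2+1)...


1726 = 2^1 × 863^1
d(1726) = (1+1) × (1+1) = 4

4 divisors


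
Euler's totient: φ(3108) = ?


3108 = 2^2 × 3 × 7 × 37
Prime factors: 2, 3, 7, 37
φ(3108) = 3108 × (1-1/2) × (1-1/3) × (1-1/7) × (1-1/37)
= 3108 × 1/2 × 2/3 × 6/7 × 36/37 = 864

φ(3108) = 864


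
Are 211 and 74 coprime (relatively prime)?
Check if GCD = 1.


Euclidean algorithm:
211 = 2 * 74 + 63
74 = 1 * 63 + 11
63 = 5 * 11 + 8
11 = 1 * 8 + 3
8 = 2 * 3 + 2
3 = 1 * 2 + 1
2 = 2 * 1 + 0
GCD(211, 74) = 1

Yes, coprime (GCD = 1)


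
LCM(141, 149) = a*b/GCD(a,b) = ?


GCD(141, 149) = 1
LCM = 141*149/1 = 21009/1 = 21009

LCM = 21009


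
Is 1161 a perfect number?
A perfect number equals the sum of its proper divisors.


Proper divisors of 1161: 1, 3, 9, 27, 43, 129, 387
Sum = 1 + 3 + 9 + 27 + 43 + 129 + 387 = 599

No, 1161 is not perfect (599 ≠ 1161)


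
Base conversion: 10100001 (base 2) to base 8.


10100001 (base 2) = 161 (decimal)
161 (decimal) = 241 (base 8)


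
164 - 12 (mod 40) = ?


164 - 12 = 152
152 mod 40 = 32


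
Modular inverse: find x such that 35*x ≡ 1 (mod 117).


Use the extended Euclidean algorithm on (117, 35); each row r = 117*s + 35*t:
r=117, s=1, t=0
r=35, s=0, t=1
q=3: r=12, s=1, t=-3   [117*(1) + 35*(-3) = 12]
q=2: r=11, s=-2, t=7   [117*(-2) + 35*(7) = 11]
q=1: r=1, s=3, t=-10   [117*(3) + 35*(-10) = 1]
q=11: r=0, s=-35, t=117   [117*(-35) + 35*(117) = 0]
GCD = 1 with t = -10, so 35*(-10) ≡ 1 (mod 117)
Inverse = -10 mod 117 = 107
Check: 35 * 107 = 3745 ≡ 1 (mod 117)

35^(-1) ≡ 107 (mod 117)


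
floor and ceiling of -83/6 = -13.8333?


-83/6 = -13.8333
floor = -14
ceil = -13

floor = -14, ceil = -13


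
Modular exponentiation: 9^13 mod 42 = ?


9^1 mod 42 = 9
9^2 mod 42 = 39
9^3 mod 42 = 15
9^4 mod 42 = 9
9^5 mod 42 = 39
9^6 mod 42 = 15
9^7 mod 42 = 9
9^8 mod 42 = 39
9^9 mod 42 = 15
9^10 mod 42 = 9
9^11 mod 42 = 39
9^12 mod 42 = 15
9^13 mod 42 = 9


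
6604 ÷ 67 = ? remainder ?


6604 = 67 * 98 + 38
Check: 6566 + 38 = 6604

q = 98, r = 38


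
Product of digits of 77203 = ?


7 × 7 × 2 × 0 × 3 = 0


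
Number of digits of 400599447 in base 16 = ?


400599447 in base 16 = 17E0A997
Number of digits = 8

8 digits (base 16)


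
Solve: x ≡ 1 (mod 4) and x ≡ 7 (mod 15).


M = 4*15 = 60
M1 = M/4 = 15, M2 = M/15 = 4
M1^(-1) mod 4 = 3, M2^(-1) mod 15 = 4
x = 1*15*3 + 7*4*4 = 157
157 mod 60 = 37
Check: 37 mod 4 = 1 ✓, 37 mod 15 = 7 ✓

x ≡ 37 (mod 60)


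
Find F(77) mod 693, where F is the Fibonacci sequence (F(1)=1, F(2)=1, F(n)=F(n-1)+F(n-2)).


F(k) mod 693 for k=1..77:
1, 1, 2, 3, 5, 8, 13, 21, 34, 55, 89, 144, 233, 377, 610, 294, 211, 505, 23, 528, 551, 386, 244, 630, 181, 118, 299, 417, 23, 440, 463, 210, 673, 190, 170, 360, 530, 197, 34, 231, 265, 496, 68, 564, 632, 503, 442, 252, 1, 253, 254, 507, 68, 575, 643, 525, 475, 307, 89, 396, 485, 188, 673, 168, 148, 316, 464, 87, 551, 638, 496, 441, 244, 685, 236, 228, 464
F(77) mod 693 = 464


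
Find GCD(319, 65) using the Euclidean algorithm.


319 = 4 * 65 + 59
65 = 1 * 59 + 6
59 = 9 * 6 + 5
6 = 1 * 5 + 1
5 = 5 * 1 + 0
GCD = 1


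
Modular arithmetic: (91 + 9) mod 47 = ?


91 + 9 = 100
100 mod 47 = 6


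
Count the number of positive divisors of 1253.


1253 = 7^1 × 179^1
d(1253) = (1+1) × (1+1) = 4

4 divisors


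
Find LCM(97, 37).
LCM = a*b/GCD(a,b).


GCD(97, 37) = 1
LCM = 97*37/1 = 3589/1 = 3589

LCM = 3589


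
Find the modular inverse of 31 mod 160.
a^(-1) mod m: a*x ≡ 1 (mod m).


Use the extended Euclidean algorithm on (160, 31); each row r = 160*s + 31*t:
r=160, s=1, t=0
r=31, s=0, t=1
q=5: r=5, s=1, t=-5   [160*(1) + 31*(-5) = 5]
q=6: r=1, s=-6, t=31   [160*(-6) + 31*(31) = 1]
q=5: r=0, s=31, t=-160   [160*(31) + 31*(-160) = 0]
GCD = 1 with t = 31, so 31*(31) ≡ 1 (mod 160)
Inverse = 31 mod 160 = 31
Check: 31 * 31 = 961 ≡ 1 (mod 160)

31^(-1) ≡ 31 (mod 160)


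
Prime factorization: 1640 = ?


1640 / 2 = 820
820 / 2 = 410
410 / 2 = 205
205 / 5 = 41
41 / 41 = 1
1640 = 2^3 × 5 × 41


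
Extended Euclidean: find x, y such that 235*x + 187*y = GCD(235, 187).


Tabular extended Euclidean (each row: r = 235*s + 187*t):
r=235, s=1, t=0
r=187, s=0, t=1
q=1: r=48, s=1, t=-1   [235*(1) + 187*(-1) = 48]
q=3: r=43, s=-3, t=4   [235*(-3) + 187*(4) = 43]
q=1: r=5, s=4, t=-5   [235*(4) + 187*(-5) = 5]
q=8: r=3, s=-35, t=44   [235*(-35) + 187*(44) = 3]
q=1: r=2, s=39, t=-49   [235*(39) + 187*(-49) = 2]
q=1: r=1, s=-74, t=93   [235*(-74) + 187*(93) = 1]
q=2: r=0, s=187, t=-235   [235*(187) + 187*(-235) = 0]
GCD = 1; from the row with r=1: x=-74, y=93
Check: 235*(-74) + 187*(93) = -17390 + 17391 = 1

GCD = 1, x = -74, y = 93


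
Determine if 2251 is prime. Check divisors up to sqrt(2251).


Check divisors up to sqrt(2251) = 47.4447
No divisors found.
2251 is prime.

Yes, 2251 is prime


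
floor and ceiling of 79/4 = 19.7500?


79/4 = 19.7500
floor = 19
ceil = 20

floor = 19, ceil = 20


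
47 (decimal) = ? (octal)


47 (base 10) = 47 (decimal)
47 (decimal) = 57 (base 8)


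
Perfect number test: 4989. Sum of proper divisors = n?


Proper divisors of 4989: 1, 3, 1663
Sum = 1 + 3 + 1663 = 1667

No, 4989 is not perfect (1667 ≠ 4989)


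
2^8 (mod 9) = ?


2^1 mod 9 = 2
2^2 mod 9 = 4
2^3 mod 9 = 8
2^4 mod 9 = 7
2^5 mod 9 = 5
2^6 mod 9 = 1
2^7 mod 9 = 2
2^8 mod 9 = 4


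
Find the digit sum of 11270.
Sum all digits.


1 + 1 + 2 + 7 + 0 = 11


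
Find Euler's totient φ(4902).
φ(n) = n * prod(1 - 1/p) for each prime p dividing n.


4902 = 2 × 3 × 19 × 43
Prime factors: 2, 3, 19, 43
φ(4902) = 4902 × (1-1/2) × (1-1/3) × (1-1/19) × (1-1/43)
= 4902 × 1/2 × 2/3 × 18/19 × 42/43 = 1512

φ(4902) = 1512


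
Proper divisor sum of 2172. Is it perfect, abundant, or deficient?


Proper divisors: 1, 2, 3, 4, 6, 12, 181, 362, 543, 724, 1086
Sum = 1 + 2 + 3 + 4 + 6 + 12 + 181 + 362 + 543 + 724 + 1086 = 2924
2924 > 2172 → abundant

s(2172) = 2924 (abundant)


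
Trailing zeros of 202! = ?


floor(202/5) = 40
floor(202/25) = 8
floor(202/125) = 1
Total = 49

49 trailing zeros


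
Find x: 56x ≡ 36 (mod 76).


GCD(56, 76) = 4 divides 36
Divide: 14x ≡ 9 (mod 19)
x ≡ 2 (mod 19)


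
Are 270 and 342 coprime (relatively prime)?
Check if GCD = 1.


Euclidean algorithm:
342 = 1 * 270 + 72
270 = 3 * 72 + 54
72 = 1 * 54 + 18
54 = 3 * 18 + 0
GCD(270, 342) = 18

No, not coprime (GCD = 18)


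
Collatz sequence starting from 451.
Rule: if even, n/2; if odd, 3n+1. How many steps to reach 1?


451 → 1354 → 677 → 2032 → 1016 → 508 → 254 → 127 → 382 → 191 → 574 → 287 → 862 → 431 → 1294 → 647 → 1942 → 971 → 2914 → 1457 → 4372 → 2186 → 1093 → 3280 → 1640 → 820 → 410 → 205 → 616 → 308 → 154 → 77 → 232 → 116 → 58 → 29 → 88 → 44 → 22 → 11 → 34 → 17 → 52 → 26 → 13 → 40 → 20 → 10 → 5 → 16 → 8 → 4 → 2 → 1
Total steps = 53

53 steps


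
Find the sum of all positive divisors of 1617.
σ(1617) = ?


Divisors of 1617: 1, 3, 7, 11, 21, 33, 49, 77, 147, 231, 539, 1617
Sum = 1 + 3 + 7 + 11 + 21 + 33 + 49 + 77 + 147 + 231 + 539 + 1617 = 2736

σ(1617) = 2736


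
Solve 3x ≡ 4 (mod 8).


GCD(3, 8) = 1, unique solution
a^(-1) mod 8 = 3
x = 3 * 4 mod 8 = 4

x ≡ 4 (mod 8)


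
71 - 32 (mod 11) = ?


71 - 32 = 39
39 mod 11 = 6


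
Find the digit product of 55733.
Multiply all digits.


5 × 5 × 7 × 3 × 3 = 1575


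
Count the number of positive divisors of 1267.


1267 = 7^1 × 181^1
d(1267) = (1+1) × (1+1) = 4

4 divisors


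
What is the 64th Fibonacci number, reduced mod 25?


F(k) mod 25 for k=1..64:
1, 1, 2, 3, 5, 8, 13, 21, 9, 5, 14, 19, 8, 2, 10, 12, 22, 9, 6, 15, 21, 11, 7, 18, 0, 18, 18, 11, 4, 15, 19, 9, 3, 12, 15, 2, 17, 19, 11, 5, 16, 21, 12, 8, 20, 3, 23, 1, 24, 0, 24, 24, 23, 22, 20, 17, 12, 4, 16, 20, 11, 6, 17, 23
F(64) mod 25 = 23


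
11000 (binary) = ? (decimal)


11000 (base 2) = 24 (decimal)
24 (decimal) = 24 (base 10)


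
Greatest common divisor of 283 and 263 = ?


283 = 1 * 263 + 20
263 = 13 * 20 + 3
20 = 6 * 3 + 2
3 = 1 * 2 + 1
2 = 2 * 1 + 0
GCD = 1


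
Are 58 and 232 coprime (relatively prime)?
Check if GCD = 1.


Euclidean algorithm:
232 = 4 * 58 + 0
GCD(58, 232) = 58

No, not coprime (GCD = 58)


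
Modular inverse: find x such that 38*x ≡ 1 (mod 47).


Use the extended Euclidean algorithm on (47, 38); each row r = 47*s + 38*t:
r=47, s=1, t=0
r=38, s=0, t=1
q=1: r=9, s=1, t=-1   [47*(1) + 38*(-1) = 9]
q=4: r=2, s=-4, t=5   [47*(-4) + 38*(5) = 2]
q=4: r=1, s=17, t=-21   [47*(17) + 38*(-21) = 1]
q=2: r=0, s=-38, t=47   [47*(-38) + 38*(47) = 0]
GCD = 1 with t = -21, so 38*(-21) ≡ 1 (mod 47)
Inverse = -21 mod 47 = 26
Check: 38 * 26 = 988 ≡ 1 (mod 47)

38^(-1) ≡ 26 (mod 47)


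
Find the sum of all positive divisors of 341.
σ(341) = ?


Divisors of 341: 1, 11, 31, 341
Sum = 1 + 11 + 31 + 341 = 384

σ(341) = 384


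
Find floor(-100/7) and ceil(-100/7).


-100/7 = -14.2857
floor = -15
ceil = -14

floor = -15, ceil = -14


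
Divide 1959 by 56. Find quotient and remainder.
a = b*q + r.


1959 = 56 * 34 + 55
Check: 1904 + 55 = 1959

q = 34, r = 55


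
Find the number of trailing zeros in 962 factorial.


floor(962/5) = 192
floor(962/25) = 38
floor(962/125) = 7
floor(962/625) = 1
Total = 238

238 trailing zeros


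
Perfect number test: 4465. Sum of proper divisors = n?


Proper divisors of 4465: 1, 5, 19, 47, 95, 235, 893
Sum = 1 + 5 + 19 + 47 + 95 + 235 + 893 = 1295

No, 4465 is not perfect (1295 ≠ 4465)


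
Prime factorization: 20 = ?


20 / 2 = 10
10 / 2 = 5
5 / 5 = 1
20 = 2^2 × 5


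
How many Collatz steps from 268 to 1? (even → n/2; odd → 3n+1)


268 → 134 → 67 → 202 → 101 → 304 → 152 → 76 → 38 → 19 → 58 → 29 → 88 → 44 → 22 → 11 → 34 → 17 → 52 → 26 → 13 → 40 → 20 → 10 → 5 → 16 → 8 → 4 → 2 → 1
Total steps = 29

29 steps


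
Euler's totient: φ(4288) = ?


4288 = 2^6 × 67
Prime factors: 2, 67
φ(4288) = 4288 × (1-1/2) × (1-1/67)
= 4288 × 1/2 × 66/67 = 2112

φ(4288) = 2112


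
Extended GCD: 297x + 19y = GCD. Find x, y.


Tabular extended Euclidean (each row: r = 297*s + 19*t):
r=297, s=1, t=0
r=19, s=0, t=1
q=15: r=12, s=1, t=-15   [297*(1) + 19*(-15) = 12]
q=1: r=7, s=-1, t=16   [297*(-1) + 19*(16) = 7]
q=1: r=5, s=2, t=-31   [297*(2) + 19*(-31) = 5]
q=1: r=2, s=-3, t=47   [297*(-3) + 19*(47) = 2]
q=2: r=1, s=8, t=-125   [297*(8) + 19*(-125) = 1]
q=2: r=0, s=-19, t=297   [297*(-19) + 19*(297) = 0]
GCD = 1; from the row with r=1: x=8, y=-125
Check: 297*(8) + 19*(-125) = 2376 - 2375 = 1

GCD = 1, x = 8, y = -125


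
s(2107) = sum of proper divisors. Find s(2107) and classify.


Proper divisors: 1, 7, 43, 49, 301
Sum = 1 + 7 + 43 + 49 + 301 = 401
401 < 2107 → deficient

s(2107) = 401 (deficient)


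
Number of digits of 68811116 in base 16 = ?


68811116 in base 16 = 419F96C
Number of digits = 7

7 digits (base 16)


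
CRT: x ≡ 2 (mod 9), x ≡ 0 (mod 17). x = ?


M = 9*17 = 153
M1 = M/9 = 17, M2 = M/17 = 9
M1^(-1) mod 9 = 8, M2^(-1) mod 17 = 2
x = 2*17*8 + 0*9*2 = 272
272 mod 153 = 119
Check: 119 mod 9 = 2 ✓, 119 mod 17 = 0 ✓

x ≡ 119 (mod 153)


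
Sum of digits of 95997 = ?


9 + 5 + 9 + 9 + 7 = 39


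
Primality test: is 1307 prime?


Check divisors up to sqrt(1307) = 36.1525
No divisors found.
1307 is prime.

Yes, 1307 is prime


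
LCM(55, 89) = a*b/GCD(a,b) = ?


GCD(55, 89) = 1
LCM = 55*89/1 = 4895/1 = 4895

LCM = 4895


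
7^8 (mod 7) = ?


7^1 mod 7 = 0
7^2 mod 7 = 0
7^3 mod 7 = 0
7^4 mod 7 = 0
7^5 mod 7 = 0
7^6 mod 7 = 0
7^7 mod 7 = 0
7^8 mod 7 = 0
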